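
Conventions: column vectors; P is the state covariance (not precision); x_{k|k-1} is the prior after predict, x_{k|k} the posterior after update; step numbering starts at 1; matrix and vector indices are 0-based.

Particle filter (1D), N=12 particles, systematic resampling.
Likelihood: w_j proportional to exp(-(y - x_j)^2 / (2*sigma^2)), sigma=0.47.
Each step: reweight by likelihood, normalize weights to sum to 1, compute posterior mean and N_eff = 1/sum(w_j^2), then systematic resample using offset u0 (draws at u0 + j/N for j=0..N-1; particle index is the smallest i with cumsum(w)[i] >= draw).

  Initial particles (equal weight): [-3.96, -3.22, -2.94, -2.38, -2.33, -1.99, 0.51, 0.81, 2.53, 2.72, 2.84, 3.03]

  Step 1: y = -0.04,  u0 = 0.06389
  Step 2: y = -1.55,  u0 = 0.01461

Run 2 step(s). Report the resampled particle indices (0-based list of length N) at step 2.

step 1: w=[0.0000, 0.0000, 0.0000, 0.0000, 0.0000, 0.0003, 0.7210, 0.2787, 0.0000, 0.0000, 0.0000, 0.0000]  mean=0.5929  Neff=1.6734  idx=[6, 6, 6, 6, 6, 6, 6, 6, 7, 7, 7, 7]
step 2: w=[0.1220, 0.1220, 0.1220, 0.1220, 0.1220, 0.1220, 0.1220, 0.1220, 0.0061, 0.0061, 0.0061, 0.0061]  mean=0.5173  Neff=8.3923  idx=[0, 0, 1, 2, 2, 3, 4, 4, 5, 6, 6, 7]

resampled_idx = [0, 0, 1, 2, 2, 3, 4, 4, 5, 6, 6, 7]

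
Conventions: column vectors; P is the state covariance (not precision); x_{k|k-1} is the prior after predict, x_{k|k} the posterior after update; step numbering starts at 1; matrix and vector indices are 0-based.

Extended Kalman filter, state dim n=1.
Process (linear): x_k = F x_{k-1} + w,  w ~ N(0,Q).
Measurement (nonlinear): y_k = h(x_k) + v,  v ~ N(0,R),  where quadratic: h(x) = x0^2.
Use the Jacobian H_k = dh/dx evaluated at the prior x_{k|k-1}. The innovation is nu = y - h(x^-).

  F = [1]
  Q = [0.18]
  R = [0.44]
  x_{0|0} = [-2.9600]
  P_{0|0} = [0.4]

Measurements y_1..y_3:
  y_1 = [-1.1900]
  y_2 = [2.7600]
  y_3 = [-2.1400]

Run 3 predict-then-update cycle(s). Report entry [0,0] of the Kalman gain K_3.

K[0,0] = -0.2619

step 1: x^-=[-2.9600]  P^-=[0.5800]  H_jac=[-5.9200]  S=[20.7669]  K=[-0.1653]  nu=[-9.9516]  x^+=[-1.3146]  P^+=[0.0123]
step 2: x^-=[-1.3146]  P^-=[0.1923]  H_jac=[-2.6292]  S=[1.7692]  K=[-0.2858]  nu=[1.0318]  x^+=[-1.6094]  P^+=[0.0478]
step 3: x^-=[-1.6094]  P^-=[0.2278]  H_jac=[-3.2189]  S=[2.8005]  K=[-0.2619]  nu=[-4.7303]  x^+=[-0.3708]  P^+=[0.0358]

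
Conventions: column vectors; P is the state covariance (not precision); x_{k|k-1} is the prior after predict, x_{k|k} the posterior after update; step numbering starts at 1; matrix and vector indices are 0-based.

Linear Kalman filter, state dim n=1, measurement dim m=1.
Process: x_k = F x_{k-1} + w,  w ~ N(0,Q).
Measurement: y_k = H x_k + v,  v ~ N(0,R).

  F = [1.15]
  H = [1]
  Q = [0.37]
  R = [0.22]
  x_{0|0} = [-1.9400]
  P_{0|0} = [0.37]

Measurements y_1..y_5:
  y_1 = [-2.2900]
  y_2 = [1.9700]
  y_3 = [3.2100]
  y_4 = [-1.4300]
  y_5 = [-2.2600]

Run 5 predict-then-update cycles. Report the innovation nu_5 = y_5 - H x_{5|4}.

step 1: x^-=[-2.2310]  P^-=[0.8593]  S=[1.0793]  K=[0.7962]  nu=[-0.0590]  x^+=[-2.2780]  P^+=[0.1752]
step 2: x^-=[-2.6197]  P^-=[0.6016]  S=[0.8216]  K=[0.7322]  nu=[4.5897]  x^+=[0.7411]  P^+=[0.1611]
step 3: x^-=[0.8523]  P^-=[0.5830]  S=[0.8030]  K=[0.7260]  nu=[2.3577]  x^+=[2.5641]  P^+=[0.1597]
step 4: x^-=[2.9487]  P^-=[0.5812]  S=[0.8012]  K=[0.7254]  nu=[-4.3787]  x^+=[-0.2277]  P^+=[0.1596]
step 5: x^-=[-0.2619]  P^-=[0.5811]  S=[0.8011]  K=[0.7254]  nu=[-1.9981]  x^+=[-1.7112]  P^+=[0.1596]

innov = [-1.9981]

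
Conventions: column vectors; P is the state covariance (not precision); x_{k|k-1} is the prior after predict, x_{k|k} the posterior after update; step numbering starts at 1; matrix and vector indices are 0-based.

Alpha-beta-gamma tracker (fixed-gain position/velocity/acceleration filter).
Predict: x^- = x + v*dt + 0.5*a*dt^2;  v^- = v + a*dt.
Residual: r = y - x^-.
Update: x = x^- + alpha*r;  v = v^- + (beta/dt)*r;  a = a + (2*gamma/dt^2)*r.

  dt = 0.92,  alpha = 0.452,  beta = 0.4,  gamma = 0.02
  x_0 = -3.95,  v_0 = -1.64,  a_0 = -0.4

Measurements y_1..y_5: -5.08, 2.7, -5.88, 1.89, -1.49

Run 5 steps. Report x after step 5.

x_post = -0.0977

step 1: x_pred=-5.6281  r=0.5481  x^+=-5.3803  v^+=-1.7697  a^+=-0.3741
step 2: x_pred=-7.1668  r=9.8668  x^+=-2.7070  v^+=2.1760  a^+=0.0922
step 3: x_pred=-0.6660  r=-5.2140  x^+=-3.0227  v^+=-0.0061  a^+=-0.1542
step 4: x_pred=-3.0936  r=4.9836  x^+=-0.8410  v^+=2.0188  a^+=0.0813
step 5: x_pred=1.0507  r=-2.5407  x^+=-0.0977  v^+=0.9890  a^+=-0.0388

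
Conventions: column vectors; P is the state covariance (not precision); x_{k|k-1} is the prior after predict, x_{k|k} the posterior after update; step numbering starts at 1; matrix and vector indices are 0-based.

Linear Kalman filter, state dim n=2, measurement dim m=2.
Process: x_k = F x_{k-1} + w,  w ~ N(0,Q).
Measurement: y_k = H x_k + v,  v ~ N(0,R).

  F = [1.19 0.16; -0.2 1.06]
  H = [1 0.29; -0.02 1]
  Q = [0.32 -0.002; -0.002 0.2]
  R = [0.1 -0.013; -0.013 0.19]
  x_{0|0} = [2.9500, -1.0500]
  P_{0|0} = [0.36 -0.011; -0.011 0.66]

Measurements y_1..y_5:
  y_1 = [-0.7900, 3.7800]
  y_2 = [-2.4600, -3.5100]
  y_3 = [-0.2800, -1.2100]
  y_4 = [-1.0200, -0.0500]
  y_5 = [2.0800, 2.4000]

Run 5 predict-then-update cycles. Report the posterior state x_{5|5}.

step 1: x^-=[3.3425, -1.7030]  P^-=[0.8425 0.0107; 0.0107 0.9606]  S=[1.0295 0.2594; 0.2594 1.1505]  K=[0.8723 -0.2020; 0.0749 0.8179]  nu=[-3.6386, 5.5499]  x^+=[-0.9523, 2.5633]  P^+=[0.1037 -0.0476; -0.0476 0.1535]
step 2: x^-=[-0.7231, 2.9075]  P^-=[0.4526 -0.0592; -0.0592 0.3968]  S=[0.5516 0.0341; 0.0341 0.5893]  K=[0.7994 -0.1622; 0.0597 0.6718]  nu=[-2.5801, -6.4320]  x^+=[-1.7426, -1.5676]  P^+=[0.0935 -0.0393; -0.0393 0.1261]
step 3: x^-=[-2.3246, -1.3131]  P^-=[0.4406 -0.0512; -0.0512 0.3621]  S=[0.5413 0.0323; 0.0323 0.5543]  K=[0.7957 -0.1546; 0.0605 0.6515]  nu=[2.4254, 0.0566]  x^+=[-0.4035, -1.1294]  P^+=[0.0926 -0.0379; -0.0379 0.1222]
step 4: x^-=[-0.6609, -1.1165]  P^-=[0.4398 -0.0499; -0.0499 0.3571]  S=[0.5409 0.0322; 0.0322 0.5493]  K=[0.7955 -0.1534; 0.0607 0.6484]  nu=[-0.0353, 1.0533]  x^+=[-0.8506, -0.4357]  P^+=[0.0925 -0.0376; -0.0376 0.1217]
step 5: x^-=[-1.0819, -0.2917]  P^-=[0.4397 -0.0496; -0.0496 0.3563]  S=[0.5409 0.0322; 0.0322 0.5485]  K=[0.7954 -0.1532; 0.0607 0.6479]  nu=[3.2465, 2.6701]  x^+=[1.0914, 1.6354]  P^+=[0.0924 -0.0376; -0.0376 0.1216]

x_post = [1.0914, 1.6354]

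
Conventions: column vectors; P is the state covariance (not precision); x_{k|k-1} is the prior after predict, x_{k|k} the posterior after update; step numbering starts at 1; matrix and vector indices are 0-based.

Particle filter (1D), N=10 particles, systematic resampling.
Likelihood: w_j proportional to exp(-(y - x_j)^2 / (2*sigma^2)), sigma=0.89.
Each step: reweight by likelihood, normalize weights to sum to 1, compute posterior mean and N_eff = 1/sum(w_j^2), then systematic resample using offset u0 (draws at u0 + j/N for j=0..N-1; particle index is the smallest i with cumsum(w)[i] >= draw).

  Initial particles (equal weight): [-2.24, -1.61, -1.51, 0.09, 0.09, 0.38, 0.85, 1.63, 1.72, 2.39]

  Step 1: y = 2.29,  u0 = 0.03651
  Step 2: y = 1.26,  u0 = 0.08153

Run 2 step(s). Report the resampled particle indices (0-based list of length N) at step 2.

resampled_idx = [0, 1, 2, 3, 4, 5, 5, 6, 8, 9]

step 1: w=[0.0000, 0.0000, 0.0000, 0.0155, 0.0155, 0.0330, 0.0891, 0.2505, 0.2686, 0.3277]  mean=1.7445  Neff=3.9714  idx=[5, 6, 7, 7, 8, 8, 8, 9, 9, 9]
step 2: w=[0.0839, 0.1230, 0.1254, 0.1254, 0.1197, 0.1197, 0.1197, 0.0611, 0.0611, 0.0611]  mean=1.6008  Neff=9.2776  idx=[0, 1, 2, 3, 4, 5, 5, 6, 8, 9]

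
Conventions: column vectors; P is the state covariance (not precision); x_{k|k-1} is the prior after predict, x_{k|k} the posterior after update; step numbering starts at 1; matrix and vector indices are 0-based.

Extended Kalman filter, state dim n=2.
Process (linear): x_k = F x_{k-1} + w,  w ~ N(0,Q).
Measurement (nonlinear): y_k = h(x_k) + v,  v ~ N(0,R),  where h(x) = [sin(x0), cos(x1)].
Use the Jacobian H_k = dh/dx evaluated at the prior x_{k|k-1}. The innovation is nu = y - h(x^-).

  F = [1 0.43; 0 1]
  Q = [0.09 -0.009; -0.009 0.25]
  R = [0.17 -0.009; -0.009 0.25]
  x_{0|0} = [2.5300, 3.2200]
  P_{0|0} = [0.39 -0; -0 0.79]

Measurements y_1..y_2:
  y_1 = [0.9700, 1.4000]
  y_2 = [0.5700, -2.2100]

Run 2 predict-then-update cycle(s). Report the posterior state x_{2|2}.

step 1: x^-=[3.9146, 3.2200]  P^-=[0.6261 0.3307; 0.3307 1.0400]  H_jac=[-0.7158 0.0000; 0.0000 0.0783]  S=[0.4908 -0.0275; -0.0275 0.2564]  K=[-0.9130 0.0030; -0.4673 0.2675]  nu=[1.6683, 2.3969]  x^+=[2.3986, 3.0816]  P^+=[0.2169 0.1143; 0.1143 0.9076]
step 2: x^-=[3.7237, 3.0816]  P^-=[0.5730 0.4956; 0.4956 1.1576]  H_jac=[-0.8353 0.0000; 0.0000 -0.0599]  S=[0.5698 0.0158; 0.0158 0.2542]  K=[-0.8382 -0.0647; -0.7202 -0.2281]  nu=[1.1198, -1.2118]  x^+=[2.8635, 2.5515]  P^+=[0.1699 0.1441; 0.1441 0.8436]

x_post = [2.8635, 2.5515]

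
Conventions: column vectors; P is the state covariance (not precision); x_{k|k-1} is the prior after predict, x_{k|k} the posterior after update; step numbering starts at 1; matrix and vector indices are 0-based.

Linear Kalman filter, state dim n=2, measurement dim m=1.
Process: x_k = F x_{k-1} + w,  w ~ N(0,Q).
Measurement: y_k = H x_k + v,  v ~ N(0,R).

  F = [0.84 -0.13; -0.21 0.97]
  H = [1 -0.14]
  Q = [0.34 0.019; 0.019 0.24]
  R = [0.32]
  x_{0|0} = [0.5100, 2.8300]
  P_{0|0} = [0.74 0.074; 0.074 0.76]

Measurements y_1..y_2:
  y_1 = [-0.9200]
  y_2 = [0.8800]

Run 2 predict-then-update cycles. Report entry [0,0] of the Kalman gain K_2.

K[0,0] = 0.5960

step 1: x^-=[0.0605, 2.6380]  P^-=[0.8588 -0.1451; -0.1451 0.9576]  S=[1.2382]  K=[0.7100; -0.2254]  nu=[-0.6112]  x^+=[-0.3734, 2.7758]  P^+=[0.2346 0.0531; 0.0531 0.8947]
step 2: x^-=[-0.6745, 2.7709]  P^-=[0.5091 -0.0905; -0.0905 1.0705]  S=[0.8754]  K=[0.5960; -0.2746]  nu=[1.9425]  x^+=[0.4832, 2.2376]  P^+=[0.1981 0.0528; 0.0528 1.0045]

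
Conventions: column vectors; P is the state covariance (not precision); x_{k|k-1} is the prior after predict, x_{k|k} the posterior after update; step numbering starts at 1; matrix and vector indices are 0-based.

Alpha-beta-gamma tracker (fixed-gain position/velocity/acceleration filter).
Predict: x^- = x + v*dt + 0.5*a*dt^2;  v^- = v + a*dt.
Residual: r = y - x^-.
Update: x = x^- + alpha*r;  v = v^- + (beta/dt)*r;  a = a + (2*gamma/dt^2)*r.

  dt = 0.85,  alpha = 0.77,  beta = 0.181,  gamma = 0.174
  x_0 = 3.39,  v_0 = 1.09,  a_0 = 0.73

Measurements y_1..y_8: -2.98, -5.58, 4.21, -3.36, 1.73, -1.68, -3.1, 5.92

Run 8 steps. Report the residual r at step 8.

resid = 4.4166

step 1: x_pred=4.5802  r=-7.5602  x^+=-1.2412  v^+=0.1006  a^+=-2.9115
step 2: x_pred=-2.2074  r=-3.3726  x^+=-4.8043  v^+=-3.0923  a^+=-4.5359
step 3: x_pred=-9.0713  r=13.2813  x^+=1.1553  v^+=-4.1197  a^+=1.8612
step 4: x_pred=-1.6741  r=-1.6859  x^+=-2.9722  v^+=-2.8967  a^+=1.0491
step 5: x_pred=-5.0554  r=6.7854  x^+=0.1694  v^+=-0.5600  a^+=4.3174
step 6: x_pred=1.2530  r=-2.9330  x^+=-1.0054  v^+=2.4852  a^+=2.9047
step 7: x_pred=2.1564  r=-5.2564  x^+=-1.8910  v^+=3.8349  a^+=0.3729
step 8: x_pred=1.5034  r=4.4166  x^+=4.9042  v^+=5.0924  a^+=2.5002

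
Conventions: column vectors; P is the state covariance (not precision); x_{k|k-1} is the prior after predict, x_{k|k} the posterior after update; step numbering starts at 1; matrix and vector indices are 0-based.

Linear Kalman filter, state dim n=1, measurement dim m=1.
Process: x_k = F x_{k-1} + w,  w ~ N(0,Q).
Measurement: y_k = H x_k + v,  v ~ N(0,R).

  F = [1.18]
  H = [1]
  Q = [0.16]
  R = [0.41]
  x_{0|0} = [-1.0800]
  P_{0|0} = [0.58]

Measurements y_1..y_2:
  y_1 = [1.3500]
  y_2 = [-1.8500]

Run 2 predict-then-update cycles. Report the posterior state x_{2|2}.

step 1: x^-=[-1.2744]  P^-=[0.9676]  S=[1.3776]  K=[0.7024]  nu=[2.6244]  x^+=[0.5689]  P^+=[0.2880]
step 2: x^-=[0.6713]  P^-=[0.5610]  S=[0.9710]  K=[0.5777]  nu=[-2.5213]  x^+=[-0.7854]  P^+=[0.2369]

x_post = [-0.7854]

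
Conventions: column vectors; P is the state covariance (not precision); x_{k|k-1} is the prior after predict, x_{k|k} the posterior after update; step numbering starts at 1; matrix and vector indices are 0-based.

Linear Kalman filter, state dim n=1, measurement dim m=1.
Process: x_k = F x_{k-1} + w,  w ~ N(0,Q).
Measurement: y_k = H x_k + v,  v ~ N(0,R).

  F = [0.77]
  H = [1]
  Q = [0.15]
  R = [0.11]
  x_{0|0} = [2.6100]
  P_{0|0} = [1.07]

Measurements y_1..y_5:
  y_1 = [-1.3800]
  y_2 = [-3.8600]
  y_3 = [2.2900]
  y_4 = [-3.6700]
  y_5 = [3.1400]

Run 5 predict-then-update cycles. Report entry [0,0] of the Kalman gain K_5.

step 1: x^-=[2.0097]  P^-=[0.7844]  S=[0.8944]  K=[0.8770]  nu=[-3.3897]  x^+=[-0.9631]  P^+=[0.0965]
step 2: x^-=[-0.7416]  P^-=[0.2072]  S=[0.3172]  K=[0.6532]  nu=[-3.1184]  x^+=[-2.7786]  P^+=[0.0719]
step 3: x^-=[-2.1395]  P^-=[0.1926]  S=[0.3026]  K=[0.6365]  nu=[4.4295]  x^+=[0.6798]  P^+=[0.0700]
step 4: x^-=[0.5235]  P^-=[0.1915]  S=[0.3015]  K=[0.6352]  nu=[-4.1935]  x^+=[-2.1401]  P^+=[0.0699]
step 5: x^-=[-1.6479]  P^-=[0.1914]  S=[0.3014]  K=[0.6351]  nu=[4.7879]  x^+=[1.3927]  P^+=[0.0699]

K[0,0] = 0.6351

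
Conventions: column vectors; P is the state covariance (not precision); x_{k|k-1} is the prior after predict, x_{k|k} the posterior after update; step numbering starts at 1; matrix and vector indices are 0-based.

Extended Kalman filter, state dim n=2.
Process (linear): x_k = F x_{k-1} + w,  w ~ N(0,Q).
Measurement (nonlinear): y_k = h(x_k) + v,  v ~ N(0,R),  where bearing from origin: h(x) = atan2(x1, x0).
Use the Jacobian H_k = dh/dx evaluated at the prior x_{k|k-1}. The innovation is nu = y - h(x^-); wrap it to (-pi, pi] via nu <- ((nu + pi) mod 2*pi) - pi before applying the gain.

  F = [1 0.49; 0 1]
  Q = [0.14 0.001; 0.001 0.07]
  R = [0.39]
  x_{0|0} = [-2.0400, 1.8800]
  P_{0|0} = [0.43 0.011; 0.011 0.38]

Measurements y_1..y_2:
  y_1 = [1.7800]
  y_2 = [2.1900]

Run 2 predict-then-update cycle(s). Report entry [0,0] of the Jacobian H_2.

H_jac[0,0] = -0.5028

step 1: x^-=[-1.1188, 1.8800]  P^-=[0.6720 0.1982; 0.1982 0.4500]  H_jac=[-0.3928 -0.2338]  S=[0.5547]  K=[-0.5594; -0.3300]  nu=[-0.3276]  x^+=[-0.9355, 1.9881]  P^+=[0.4984 0.0958; 0.0958 0.3896]
step 2: x^-=[0.0386, 1.9881]  P^-=[0.8259 0.2877; 0.2877 0.4596]  H_jac=[-0.5028 0.0098]  S=[0.5960]  K=[-0.6920; -0.2352]  nu=[0.6386]  x^+=[-0.4033, 1.8379]  P^+=[0.5405 0.1907; 0.1907 0.4266]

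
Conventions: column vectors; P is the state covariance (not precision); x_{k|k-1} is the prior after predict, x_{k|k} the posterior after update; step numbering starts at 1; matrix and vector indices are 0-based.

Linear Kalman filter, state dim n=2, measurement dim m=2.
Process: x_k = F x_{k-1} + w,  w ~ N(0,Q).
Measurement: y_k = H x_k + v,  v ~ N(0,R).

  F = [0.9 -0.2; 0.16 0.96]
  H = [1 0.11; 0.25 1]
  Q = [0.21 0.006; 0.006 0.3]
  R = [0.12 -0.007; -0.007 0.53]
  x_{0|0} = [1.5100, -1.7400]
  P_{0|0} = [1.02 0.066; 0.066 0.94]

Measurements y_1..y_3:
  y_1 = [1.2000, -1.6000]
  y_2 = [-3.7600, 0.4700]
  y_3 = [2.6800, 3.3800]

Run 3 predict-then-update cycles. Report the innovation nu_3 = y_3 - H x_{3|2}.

innov = [4.8029, 4.2807]

step 1: x^-=[1.7070, -1.4288]  P^-=[1.0500 0.0273; 0.0273 1.2127]  S=[1.1907 0.4170; 0.4170 1.8220]  K=[0.9009 -0.0471; -0.1081 0.6941]  nu=[-0.3498, -0.5980]  x^+=[1.4200, -1.8060]  P^+=[0.1150 -0.0600; -0.0600 0.3836]
step 2: x^-=[1.6392, -1.5066]  P^-=[0.3401 -0.1010; -0.1010 0.6381]  S=[0.4456 0.0444; 0.0444 1.1388]  K=[0.7426 -0.0430; -0.1233 0.5429]  nu=[-5.2335, 1.5668]  x^+=[-2.3147, -0.0105]  P^+=[0.0951 -0.0518; -0.0518 0.3016]
step 3: x^-=[-2.0811, -0.3804]  P^-=[0.3177 -0.0813; -0.0813 0.5644]  S=[0.4267 0.0510; 0.0510 1.0737]  K=[0.7281 -0.0363; -0.1062 0.5118]  nu=[4.8029, 4.2807]  x^+=[1.2603, 1.3007]  P^+=[0.0929 -0.0476; -0.0476 0.2839]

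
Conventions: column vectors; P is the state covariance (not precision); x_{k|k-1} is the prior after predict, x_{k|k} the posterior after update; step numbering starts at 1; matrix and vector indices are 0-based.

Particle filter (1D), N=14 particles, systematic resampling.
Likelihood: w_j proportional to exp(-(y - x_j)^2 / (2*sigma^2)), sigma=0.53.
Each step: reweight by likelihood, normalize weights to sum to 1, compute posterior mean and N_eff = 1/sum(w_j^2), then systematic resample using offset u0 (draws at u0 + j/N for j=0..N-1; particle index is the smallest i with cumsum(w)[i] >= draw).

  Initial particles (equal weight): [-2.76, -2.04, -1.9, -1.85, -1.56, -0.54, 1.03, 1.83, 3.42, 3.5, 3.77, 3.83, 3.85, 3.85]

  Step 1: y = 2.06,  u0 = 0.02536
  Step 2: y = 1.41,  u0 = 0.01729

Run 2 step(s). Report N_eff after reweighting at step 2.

N_eff = 12.9963

step 1: w=[0.0000, 0.0000, 0.0000, 0.0000, 0.0000, 0.0000, 0.1328, 0.7987, 0.0326, 0.0219, 0.0048, 0.0033, 0.0029, 0.0029]  mean=1.8400  Neff=1.5217  idx=[6, 6, 7, 7, 7, 7, 7, 7, 7, 7, 7, 7, 7, 8]
step 2: w=[0.0807, 0.0807, 0.0762, 0.0762, 0.0762, 0.0762, 0.0762, 0.0762, 0.0762, 0.0762, 0.0762, 0.0762, 0.0762, 0.0001]  mean=1.7010  Neff=12.9963  idx=[0, 1, 1, 2, 3, 4, 5, 6, 7, 8, 9, 10, 11, 12]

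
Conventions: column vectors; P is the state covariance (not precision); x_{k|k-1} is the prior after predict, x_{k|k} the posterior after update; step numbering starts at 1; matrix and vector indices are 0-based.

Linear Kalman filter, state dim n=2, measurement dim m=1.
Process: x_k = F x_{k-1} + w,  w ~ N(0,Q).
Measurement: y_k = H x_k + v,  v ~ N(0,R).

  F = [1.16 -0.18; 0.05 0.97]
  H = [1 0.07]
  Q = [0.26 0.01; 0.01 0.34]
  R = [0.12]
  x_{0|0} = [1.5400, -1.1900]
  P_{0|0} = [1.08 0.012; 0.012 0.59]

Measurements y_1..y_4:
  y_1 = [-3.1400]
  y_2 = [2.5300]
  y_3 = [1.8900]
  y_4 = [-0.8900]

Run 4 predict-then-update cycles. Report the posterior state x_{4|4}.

x_post = [-0.1133, -0.5351]

step 1: x^-=[2.0006, -1.0773]  P^-=[1.7274 -0.0170; -0.0170 0.8990]  S=[1.8494]  K=[0.9334; 0.0248]  nu=[-5.0652]  x^+=[-2.7271, -1.2032]  P^+=[0.1162 -0.0599; -0.0599 0.8979]
step 2: x^-=[-2.9469, -1.3034]  P^-=[0.4704 -0.2069; -0.2069 1.1793]  S=[0.5673]  K=[0.8038; -0.2191]  nu=[5.5681]  x^+=[1.5288, -2.5235]  P^+=[0.1039 -0.1069; -0.1069 1.1520]
step 3: x^-=[2.2276, -2.3714]  P^-=[0.4818 -0.3045; -0.3045 1.4138]  S=[0.5661]  K=[0.8135; -0.3630]  nu=[-0.1716]  x^+=[2.0880, -2.3091]  P^+=[0.1072 -0.1373; -0.1373 1.3392]
step 4: x^-=[2.8377, -2.1354]  P^-=[0.5050 -0.3709; -0.3709 1.5870]  S=[0.5809]  K=[0.8247; -0.4472]  nu=[-3.5782]  x^+=[-0.1133, -0.5351]  P^+=[0.1099 -0.1566; -0.1566 1.4709]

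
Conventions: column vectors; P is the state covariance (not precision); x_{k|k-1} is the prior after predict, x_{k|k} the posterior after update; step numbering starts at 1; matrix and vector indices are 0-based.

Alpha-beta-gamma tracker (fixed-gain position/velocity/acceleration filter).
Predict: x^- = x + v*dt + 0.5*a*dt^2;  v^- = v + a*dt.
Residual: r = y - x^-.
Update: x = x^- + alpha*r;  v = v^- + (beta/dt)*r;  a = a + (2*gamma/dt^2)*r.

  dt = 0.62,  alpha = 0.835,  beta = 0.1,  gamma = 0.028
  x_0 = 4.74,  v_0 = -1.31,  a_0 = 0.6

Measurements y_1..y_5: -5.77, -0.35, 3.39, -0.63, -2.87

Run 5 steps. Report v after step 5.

v_post = -1.0969

step 1: x_pred=4.0431  r=-9.8131  x^+=-4.1508  v^+=-2.5208  a^+=-0.8296
step 2: x_pred=-5.8732  r=5.5232  x^+=-1.2613  v^+=-2.1443  a^+=-0.0250
step 3: x_pred=-2.5956  r=5.9856  x^+=2.4024  v^+=-1.1943  a^+=0.8470
step 4: x_pred=1.8247  r=-2.4547  x^+=-0.2250  v^+=-1.0651  a^+=0.4894
step 5: x_pred=-0.7913  r=-2.0787  x^+=-2.5270  v^+=-1.0969  a^+=0.1866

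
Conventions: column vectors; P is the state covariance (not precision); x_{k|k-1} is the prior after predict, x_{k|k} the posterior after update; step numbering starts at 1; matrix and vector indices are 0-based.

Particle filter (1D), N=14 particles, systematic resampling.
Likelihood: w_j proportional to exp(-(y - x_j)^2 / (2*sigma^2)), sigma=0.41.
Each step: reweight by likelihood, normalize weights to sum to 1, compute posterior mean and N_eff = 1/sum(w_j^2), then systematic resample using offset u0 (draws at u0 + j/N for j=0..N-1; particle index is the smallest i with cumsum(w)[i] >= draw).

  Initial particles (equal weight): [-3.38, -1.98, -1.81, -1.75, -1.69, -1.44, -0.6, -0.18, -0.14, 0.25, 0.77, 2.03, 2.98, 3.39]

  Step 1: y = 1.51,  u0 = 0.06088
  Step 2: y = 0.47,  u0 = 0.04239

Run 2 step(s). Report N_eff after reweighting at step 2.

step 1: w=[0.0000, 0.0000, 0.0000, 0.0000, 0.0000, 0.0000, 0.0000, 0.0003, 0.0005, 0.0136, 0.2997, 0.6835, 0.0025, 0.0000]  mean=1.6289  Neff=1.7950  idx=[10, 10, 10, 10, 11, 11, 11, 11, 11, 11, 11, 11, 11, 11]
step 2: w=[0.2494, 0.2494, 0.2494, 0.2494, 0.0002, 0.0002, 0.0002, 0.0002, 0.0002, 0.0002, 0.0002, 0.0002, 0.0002, 0.0002]  mean=0.7730  Neff=4.0188  idx=[0, 0, 0, 1, 1, 1, 1, 2, 2, 2, 3, 3, 3, 3]

N_eff = 4.0188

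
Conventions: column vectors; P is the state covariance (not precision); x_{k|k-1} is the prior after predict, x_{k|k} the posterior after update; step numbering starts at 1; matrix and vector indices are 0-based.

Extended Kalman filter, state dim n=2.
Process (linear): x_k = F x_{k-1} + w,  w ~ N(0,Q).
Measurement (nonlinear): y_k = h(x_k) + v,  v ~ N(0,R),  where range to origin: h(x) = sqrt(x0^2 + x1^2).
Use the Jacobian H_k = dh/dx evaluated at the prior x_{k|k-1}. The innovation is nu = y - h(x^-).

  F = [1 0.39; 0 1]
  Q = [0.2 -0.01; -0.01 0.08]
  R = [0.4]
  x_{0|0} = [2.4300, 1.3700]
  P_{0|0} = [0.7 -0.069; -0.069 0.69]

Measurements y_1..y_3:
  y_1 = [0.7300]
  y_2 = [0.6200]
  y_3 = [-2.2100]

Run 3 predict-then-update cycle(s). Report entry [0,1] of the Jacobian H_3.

H_jac[0,1] = 0.1894

step 1: x^-=[2.9643, 1.3700]  P^-=[0.9511 0.1901; 0.1901 0.7700]  H_jac=[0.9077 0.4195]  S=[1.4640]  K=[0.6442; 0.3385]  nu=[-2.5356]  x^+=[1.3309, 0.5117]  P^+=[0.3436 -0.1292; -0.1292 0.6022]
step 2: x^-=[1.5304, 0.5117]  P^-=[0.5344 0.0957; 0.0957 0.6822]  H_jac=[0.9484 0.3171]  S=[1.0068]  K=[0.5335; 0.3050]  nu=[-0.9937]  x^+=[1.0003, 0.2086]  P^+=[0.2478 -0.0681; -0.0681 0.5886]
step 3: x^-=[1.0816, 0.2086]  P^-=[0.4842 0.1514; 0.1514 0.6686]  H_jac=[0.9819 0.1894]  S=[0.9471]  K=[0.5322; 0.2906]  nu=[-3.3115]  x^+=[-0.6810, -0.7539]  P^+=[0.2159 0.0049; 0.0049 0.5886]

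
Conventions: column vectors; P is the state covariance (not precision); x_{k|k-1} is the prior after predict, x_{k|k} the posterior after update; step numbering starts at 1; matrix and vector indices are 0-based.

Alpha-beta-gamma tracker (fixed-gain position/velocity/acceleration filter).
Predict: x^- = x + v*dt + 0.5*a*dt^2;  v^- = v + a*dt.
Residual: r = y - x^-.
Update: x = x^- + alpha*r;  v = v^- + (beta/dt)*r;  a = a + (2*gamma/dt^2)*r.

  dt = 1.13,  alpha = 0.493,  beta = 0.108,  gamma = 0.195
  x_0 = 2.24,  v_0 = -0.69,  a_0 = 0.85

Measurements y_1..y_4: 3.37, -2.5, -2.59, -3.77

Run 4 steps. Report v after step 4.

step 1: x_pred=2.0030  r=1.3670  x^+=2.6769  v^+=0.4012  a^+=1.2675
step 2: x_pred=3.9395  r=-6.4395  x^+=0.7648  v^+=1.2180  a^+=-0.6993
step 3: x_pred=1.6947  r=-4.2847  x^+=-0.4177  v^+=0.0183  a^+=-2.0079
step 4: x_pred=-1.6789  r=-2.0911  x^+=-2.7098  v^+=-2.4505  a^+=-2.6466

v_post = -2.4505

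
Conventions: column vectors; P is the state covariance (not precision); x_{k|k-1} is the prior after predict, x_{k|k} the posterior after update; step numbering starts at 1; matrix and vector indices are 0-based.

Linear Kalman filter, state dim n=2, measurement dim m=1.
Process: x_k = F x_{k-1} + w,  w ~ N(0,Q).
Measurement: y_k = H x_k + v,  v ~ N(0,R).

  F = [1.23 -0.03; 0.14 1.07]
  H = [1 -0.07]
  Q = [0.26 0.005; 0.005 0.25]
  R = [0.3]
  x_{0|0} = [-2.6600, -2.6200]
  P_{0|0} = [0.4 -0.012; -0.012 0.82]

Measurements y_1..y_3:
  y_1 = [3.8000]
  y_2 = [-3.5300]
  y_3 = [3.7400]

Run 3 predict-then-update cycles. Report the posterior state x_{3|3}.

x_post = [1.5482, -3.9528]

step 1: x^-=[-3.1932, -3.1758]  P^-=[0.8668 0.0318; 0.0318 1.1931]  S=[1.1682]  K=[0.7401; -0.0443]  nu=[6.7709]  x^+=[1.8179, -3.4755]  P^+=[0.2269 0.0701; 0.0701 1.1908]
step 2: x^-=[2.3403, -3.4642]  P^-=[0.5992 0.0978; 0.0978 1.6388]  S=[0.8936]  K=[0.6629; -0.0189]  nu=[-6.1128]  x^+=[-1.7121, -3.3485]  P^+=[0.2065 0.1090; 0.1090 1.6384]
step 3: x^-=[-2.0055, -3.8225]  P^-=[0.5659 0.1310; 0.1310 2.1626]  S=[0.8581]  K=[0.6487; -0.0238]  nu=[5.4779]  x^+=[1.5482, -3.9528]  P^+=[0.2047 0.1442; 0.1442 2.1621]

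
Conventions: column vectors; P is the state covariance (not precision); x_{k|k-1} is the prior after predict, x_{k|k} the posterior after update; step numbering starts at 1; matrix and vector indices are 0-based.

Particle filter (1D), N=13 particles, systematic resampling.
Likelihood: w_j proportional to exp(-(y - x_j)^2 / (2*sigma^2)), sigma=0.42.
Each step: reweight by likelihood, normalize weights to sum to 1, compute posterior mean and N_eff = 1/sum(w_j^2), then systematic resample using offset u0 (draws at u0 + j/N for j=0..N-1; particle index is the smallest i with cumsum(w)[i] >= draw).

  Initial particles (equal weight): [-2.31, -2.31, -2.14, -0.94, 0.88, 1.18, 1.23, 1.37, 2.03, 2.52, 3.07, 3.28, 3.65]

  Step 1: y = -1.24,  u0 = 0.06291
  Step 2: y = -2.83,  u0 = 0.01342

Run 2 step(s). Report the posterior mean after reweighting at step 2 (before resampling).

step 1: w=[0.0409, 0.0409, 0.1056, 0.8127, 0.0000, 0.0000, 0.0000, 0.0000, 0.0000, 0.0000, 0.0000, 0.0000, 0.0000]  mean=-1.1787  Neff=1.4816  idx=[1, 2, 3, 3, 3, 3, 3, 3, 3, 3, 3, 3, 3]
step 2: w=[0.6414, 0.3580, 0.0001, 0.0001, 0.0001, 0.0001, 0.0001, 0.0001, 0.0001, 0.0001, 0.0001, 0.0001, 0.0001]  mean=-2.2483  Neff=1.8534  idx=[0, 0, 0, 0, 0, 0, 0, 0, 0, 1, 1, 1, 1]

post_mean = -2.2483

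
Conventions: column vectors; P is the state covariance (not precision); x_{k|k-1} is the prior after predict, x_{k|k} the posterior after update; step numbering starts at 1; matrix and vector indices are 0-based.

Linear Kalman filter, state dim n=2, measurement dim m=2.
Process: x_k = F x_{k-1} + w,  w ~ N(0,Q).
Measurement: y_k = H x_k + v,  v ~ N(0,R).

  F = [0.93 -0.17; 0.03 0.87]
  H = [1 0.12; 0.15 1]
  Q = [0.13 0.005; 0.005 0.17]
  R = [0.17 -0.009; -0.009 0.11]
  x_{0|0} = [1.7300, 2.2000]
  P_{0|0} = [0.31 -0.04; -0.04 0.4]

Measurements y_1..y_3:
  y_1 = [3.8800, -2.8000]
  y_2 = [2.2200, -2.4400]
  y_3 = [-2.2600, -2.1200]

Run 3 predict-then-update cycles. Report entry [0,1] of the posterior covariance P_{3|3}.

step 1: x^-=[1.2349, 1.9659]  P^-=[0.4223 -0.0777; -0.0777 0.4710]  S=[0.5805 0.0318; 0.0318 0.5672]  K=[0.7151 -0.0653; -0.0811 0.8144]  nu=[2.4092, -4.9511]  x^+=[3.2812, -2.2615]  P^+=[0.1261 -0.0325; -0.0325 0.0952]
step 2: x^-=[3.4360, -1.8691]  P^-=[0.2521 -0.0317; -0.0317 0.2405]  S=[0.4179 0.0254; 0.0254 0.3466]  K=[0.5956 -0.0260; -0.0484 0.6836]  nu=[-0.9917, -1.0863]  x^+=[2.8736, -2.5637]  P^+=[0.1044 -0.0239; -0.0239 0.0792]
step 3: x^-=[3.1082, -2.1442]  P^-=[0.2301 -0.0230; -0.0230 0.2288]  S=[0.3979 0.0296; 0.0296 0.3371]  K=[0.5726 -0.0160; -0.0387 0.6719]  nu=[-5.1109, -0.4420]  x^+=[0.1890, -2.2433]  P^+=[0.1001 -0.0219; -0.0219 0.0776]

P_post[0,1] = -0.0219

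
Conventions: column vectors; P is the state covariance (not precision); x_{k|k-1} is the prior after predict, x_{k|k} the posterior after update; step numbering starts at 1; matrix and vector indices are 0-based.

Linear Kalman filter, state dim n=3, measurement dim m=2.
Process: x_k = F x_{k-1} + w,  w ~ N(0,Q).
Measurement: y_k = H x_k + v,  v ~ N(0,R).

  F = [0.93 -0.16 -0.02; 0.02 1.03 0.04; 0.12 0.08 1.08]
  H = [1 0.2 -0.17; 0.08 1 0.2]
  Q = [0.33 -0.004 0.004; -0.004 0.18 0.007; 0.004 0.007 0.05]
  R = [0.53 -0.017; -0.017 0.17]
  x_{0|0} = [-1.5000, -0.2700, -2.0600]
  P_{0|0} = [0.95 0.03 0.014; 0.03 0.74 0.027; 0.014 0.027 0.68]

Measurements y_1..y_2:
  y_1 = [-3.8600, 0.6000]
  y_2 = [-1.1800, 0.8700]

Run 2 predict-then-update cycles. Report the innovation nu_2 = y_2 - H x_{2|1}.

innov = [1.4893, 0.7625]

step 1: x^-=[-1.3106, -0.3905, -2.4264]  P^-=[1.1616 -0.0804 0.0968; -0.0804 0.9700 0.1339; 0.0968 0.1339 0.8704]  S=[1.6814 0.1593; 0.1593 1.2261]  K=[0.6774 -0.0620; -0.0228 0.8107; -0.0394 0.2626]  nu=[-2.8838, 1.5806]  x^+=[-3.3620, 0.9566, -1.8978]  P^+=[0.3988 -0.0805 0.1329; -0.0805 0.1692 -0.1226; 0.1329 -0.1226 0.7866]
step 2: x^-=[-3.2418, 0.8422, -2.3765]  P^-=[0.6978 -0.0938 0.1795; -0.0938 0.3477 -0.0875; 0.1795 -0.0875 0.9860]  S=[1.1776 0.0244; 0.0244 0.5173]  K=[0.5513 -0.0300; -0.0209 0.6247; -0.0098 0.2402]  nu=[1.4893, 0.7625]  x^+=[-2.4435, 1.2874, -2.2079]  P^+=[0.3402 -0.0789 0.1863; -0.0789 0.1459 -0.1651; 0.1863 -0.1651 0.9561]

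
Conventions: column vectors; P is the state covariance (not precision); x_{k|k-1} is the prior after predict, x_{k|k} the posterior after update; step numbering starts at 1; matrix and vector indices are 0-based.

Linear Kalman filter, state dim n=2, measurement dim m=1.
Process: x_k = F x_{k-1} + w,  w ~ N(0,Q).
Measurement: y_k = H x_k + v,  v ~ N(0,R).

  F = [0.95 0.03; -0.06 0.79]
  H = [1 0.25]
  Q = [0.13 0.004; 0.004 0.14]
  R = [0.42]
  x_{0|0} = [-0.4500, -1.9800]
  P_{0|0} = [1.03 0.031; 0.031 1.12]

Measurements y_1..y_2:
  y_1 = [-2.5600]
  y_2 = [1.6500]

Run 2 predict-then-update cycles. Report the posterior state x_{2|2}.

step 1: x^-=[-0.4869, -1.5372]  P^-=[1.0623 -0.0050; -0.0050 0.8398]  S=[1.5324]  K=[0.6925; 0.1338]  nu=[-1.6888]  x^+=[-1.6563, -1.7631]  P^+=[0.3276 -0.1469; -0.1469 0.8123]
step 2: x^-=[-1.6264, -1.2935]  P^-=[0.4180 -0.1054; -0.1054 0.6621]  S=[0.8267]  K=[0.4738; 0.0727]  nu=[3.5998]  x^+=[0.0790, -1.0317]  P^+=[0.2324 -0.1339; -0.1339 0.6577]

x_post = [0.0790, -1.0317]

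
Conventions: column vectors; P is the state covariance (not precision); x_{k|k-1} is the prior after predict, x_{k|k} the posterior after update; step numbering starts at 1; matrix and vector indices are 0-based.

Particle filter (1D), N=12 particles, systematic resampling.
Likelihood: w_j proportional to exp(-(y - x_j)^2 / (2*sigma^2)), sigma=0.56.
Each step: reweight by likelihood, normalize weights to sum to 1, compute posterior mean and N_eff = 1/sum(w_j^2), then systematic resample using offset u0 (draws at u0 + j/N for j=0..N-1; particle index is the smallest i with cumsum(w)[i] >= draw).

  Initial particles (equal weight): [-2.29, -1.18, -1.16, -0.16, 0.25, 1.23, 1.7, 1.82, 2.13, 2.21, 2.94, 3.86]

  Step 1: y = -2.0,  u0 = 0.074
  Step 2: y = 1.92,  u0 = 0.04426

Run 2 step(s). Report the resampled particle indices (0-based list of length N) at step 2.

resampled_idx = [6, 6, 7, 7, 8, 9, 9, 9, 10, 10, 11, 11]

step 1: w=[0.5656, 0.2214, 0.2100, 0.0029, 0.0002, 0.0000, 0.0000, 0.0000, 0.0000, 0.0000, 0.0000, 0.0000]  mean=-1.8003  Neff=2.4217  idx=[0, 0, 0, 0, 0, 0, 1, 1, 1, 2, 2, 2]
step 2: w=[0.0000, 0.0000, 0.0000, 0.0000, 0.0000, 0.0000, 0.1503, 0.1503, 0.1503, 0.1830, 0.1830, 0.1830]  mean=-1.1690  Neff=5.9427  idx=[6, 6, 7, 7, 8, 9, 9, 9, 10, 10, 11, 11]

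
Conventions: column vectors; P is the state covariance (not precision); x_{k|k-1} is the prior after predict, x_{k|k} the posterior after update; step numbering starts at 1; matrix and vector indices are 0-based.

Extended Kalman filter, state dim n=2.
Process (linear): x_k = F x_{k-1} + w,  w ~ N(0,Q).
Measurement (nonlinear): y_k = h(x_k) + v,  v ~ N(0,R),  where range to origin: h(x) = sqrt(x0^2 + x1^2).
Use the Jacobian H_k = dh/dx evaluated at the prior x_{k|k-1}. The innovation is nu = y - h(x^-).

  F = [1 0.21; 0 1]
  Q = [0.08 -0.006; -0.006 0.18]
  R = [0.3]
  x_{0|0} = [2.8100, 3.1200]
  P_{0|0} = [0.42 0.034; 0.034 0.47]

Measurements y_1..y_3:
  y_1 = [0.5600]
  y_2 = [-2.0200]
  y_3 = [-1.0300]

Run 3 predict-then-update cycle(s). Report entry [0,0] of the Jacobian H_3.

H_jac[0,0] = -0.1560

step 1: x^-=[3.4652, 3.1200]  P^-=[0.5350 0.1267; 0.1267 0.6500]  H_jac=[0.7432 0.6691]  S=[1.0125]  K=[0.4764; 0.5226]  nu=[-4.1028]  x^+=[1.5105, 0.9760]  P^+=[0.3052 -0.1254; -0.1254 0.3735]
step 2: x^-=[1.7155, 0.9760]  P^-=[0.3490 -0.0529; -0.0529 0.5535]  H_jac=[0.8692 0.4945]  S=[0.6535]  K=[0.4241; 0.3485]  nu=[-3.9937]  x^+=[0.0216, -0.4156]  P^+=[0.2315 -0.1495; -0.1495 0.4742]
step 3: x^-=[-0.0656, -0.4156]  P^-=[0.2696 -0.0559; -0.0559 0.6542]  H_jac=[-0.1560 -0.9878]  S=[0.9276]  K=[0.0142; -0.6872]  nu=[-1.4507]  x^+=[-0.0863, 0.5814]  P^+=[0.2694 -0.0469; -0.0469 0.2161]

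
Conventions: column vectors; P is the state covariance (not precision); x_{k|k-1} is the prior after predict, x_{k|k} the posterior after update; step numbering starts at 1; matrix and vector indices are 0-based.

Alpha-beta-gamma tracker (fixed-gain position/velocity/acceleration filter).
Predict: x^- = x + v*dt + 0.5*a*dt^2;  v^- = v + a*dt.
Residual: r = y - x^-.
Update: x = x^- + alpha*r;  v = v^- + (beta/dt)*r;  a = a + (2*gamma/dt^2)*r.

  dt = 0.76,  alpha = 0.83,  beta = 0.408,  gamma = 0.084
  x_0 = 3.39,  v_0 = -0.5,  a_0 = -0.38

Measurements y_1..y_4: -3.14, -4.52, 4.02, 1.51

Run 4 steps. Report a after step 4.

a_post = 1.6202

step 1: x_pred=2.9003  r=-6.0403  x^+=-2.1132  v^+=-4.0315  a^+=-2.1369
step 2: x_pred=-5.7942  r=1.2742  x^+=-4.7366  v^+=-4.9714  a^+=-1.7663
step 3: x_pred=-9.0250  r=13.0450  x^+=1.8024  v^+=0.6893  a^+=2.0280
step 4: x_pred=2.9119  r=-1.4019  x^+=1.7483  v^+=1.4780  a^+=1.6202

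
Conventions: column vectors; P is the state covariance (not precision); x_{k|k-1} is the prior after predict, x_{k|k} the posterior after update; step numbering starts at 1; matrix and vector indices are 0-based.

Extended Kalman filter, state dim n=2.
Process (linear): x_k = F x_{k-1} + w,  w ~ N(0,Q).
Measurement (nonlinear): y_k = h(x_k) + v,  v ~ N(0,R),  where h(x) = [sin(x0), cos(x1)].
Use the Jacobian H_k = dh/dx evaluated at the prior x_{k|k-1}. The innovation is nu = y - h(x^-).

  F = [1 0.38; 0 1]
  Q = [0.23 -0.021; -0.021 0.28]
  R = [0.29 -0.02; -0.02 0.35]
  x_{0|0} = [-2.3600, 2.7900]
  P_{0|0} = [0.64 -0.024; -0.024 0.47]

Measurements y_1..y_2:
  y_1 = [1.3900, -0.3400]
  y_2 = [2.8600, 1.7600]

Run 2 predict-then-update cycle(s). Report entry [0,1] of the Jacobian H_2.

H_jac[0,1] = 0.0000

step 1: x^-=[-1.2998, 2.7900]  P^-=[0.9196 0.1336; 0.1336 0.7500]  H_jac=[0.2677 0.0000; 0.0000 -0.3444]  S=[0.3559 -0.0323; -0.0323 0.4390]  K=[0.6868 -0.0543; 0.0474 -0.5849]  nu=[2.3535, 0.5988]  x^+=[0.2840, 2.5512]  P^+=[0.7481 0.0950; 0.0950 0.5972]
step 2: x^-=[1.2535, 2.5512]  P^-=[1.1365 0.3010; 0.3010 0.8772]  H_jac=[0.3120 0.0000; 0.0000 -0.5567]  S=[0.4006 -0.0723; -0.0723 0.6218]  K=[0.8544 -0.1701; 0.0947 -0.7743]  nu=[1.9099, 2.5907]  x^+=[2.4446, 0.7261]  P^+=[0.8051 0.1377; 0.1377 0.4902]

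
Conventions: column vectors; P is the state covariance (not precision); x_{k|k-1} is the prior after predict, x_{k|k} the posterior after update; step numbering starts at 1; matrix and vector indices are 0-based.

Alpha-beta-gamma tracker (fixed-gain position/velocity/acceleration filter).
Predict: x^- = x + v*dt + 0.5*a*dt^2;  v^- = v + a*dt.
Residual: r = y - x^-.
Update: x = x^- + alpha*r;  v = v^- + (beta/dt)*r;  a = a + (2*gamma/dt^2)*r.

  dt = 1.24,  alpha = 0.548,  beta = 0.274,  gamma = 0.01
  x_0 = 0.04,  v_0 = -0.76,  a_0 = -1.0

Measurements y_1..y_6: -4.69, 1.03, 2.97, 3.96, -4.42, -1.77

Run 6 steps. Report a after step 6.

a_post = -0.7079

step 1: x_pred=-1.6712  r=-3.0188  x^+=-3.3255  v^+=-2.6671  a^+=-1.0393
step 2: x_pred=-7.4316  r=8.4616  x^+=-2.7947  v^+=-2.0860  a^+=-0.9292
step 3: x_pred=-6.0957  r=9.0657  x^+=-1.1277  v^+=-1.2350  a^+=-0.8113
step 4: x_pred=-3.2828  r=7.2428  x^+=0.6863  v^+=-0.6406  a^+=-0.7171
step 5: x_pred=-0.6593  r=-3.7607  x^+=-2.7202  v^+=-2.3607  a^+=-0.7660
step 6: x_pred=-6.2364  r=4.4664  x^+=-3.7888  v^+=-2.3236  a^+=-0.7079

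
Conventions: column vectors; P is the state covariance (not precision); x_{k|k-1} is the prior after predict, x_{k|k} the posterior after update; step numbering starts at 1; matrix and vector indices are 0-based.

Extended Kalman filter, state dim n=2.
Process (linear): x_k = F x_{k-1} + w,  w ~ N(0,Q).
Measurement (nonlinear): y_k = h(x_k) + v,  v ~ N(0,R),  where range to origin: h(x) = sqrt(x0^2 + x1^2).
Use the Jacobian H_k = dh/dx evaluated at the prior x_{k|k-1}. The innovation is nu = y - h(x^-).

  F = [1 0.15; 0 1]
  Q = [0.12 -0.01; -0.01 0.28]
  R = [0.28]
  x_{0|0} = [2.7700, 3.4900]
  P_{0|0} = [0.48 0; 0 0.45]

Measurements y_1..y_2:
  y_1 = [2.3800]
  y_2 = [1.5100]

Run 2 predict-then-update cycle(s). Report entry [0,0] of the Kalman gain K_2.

K[0,0] = 0.3763

step 1: x^-=[3.2935, 3.4900]  P^-=[0.6101 0.0575; 0.0575 0.7300]  H_jac=[0.6863 0.7273]  S=[1.0109]  K=[0.4556; 0.5642]  nu=[-2.4187]  x^+=[2.1916, 2.1254]  P^+=[0.4003 -0.2024; -0.2024 0.4082]
step 2: x^-=[2.5104, 2.1254]  P^-=[0.4688 -0.1511; -0.1511 0.6882]  H_jac=[0.7632 0.6462]  S=[0.6913]  K=[0.3763; 0.4764]  nu=[-1.7793]  x^+=[1.8409, 1.2778]  P^+=[0.3709 -0.2750; -0.2750 0.5313]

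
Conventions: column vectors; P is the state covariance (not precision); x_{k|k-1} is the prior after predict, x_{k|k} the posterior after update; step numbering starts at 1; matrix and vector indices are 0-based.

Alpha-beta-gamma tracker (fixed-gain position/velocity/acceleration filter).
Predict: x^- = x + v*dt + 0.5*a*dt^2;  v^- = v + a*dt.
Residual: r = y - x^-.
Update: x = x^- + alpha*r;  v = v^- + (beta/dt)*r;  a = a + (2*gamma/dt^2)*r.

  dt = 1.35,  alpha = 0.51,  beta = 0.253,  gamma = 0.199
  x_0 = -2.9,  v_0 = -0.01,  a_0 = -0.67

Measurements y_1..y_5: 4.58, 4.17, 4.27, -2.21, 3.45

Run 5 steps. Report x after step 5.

x_post = 4.3163

step 1: x_pred=-3.5240  r=8.1040  x^+=0.6090  v^+=0.6043  a^+=1.0998
step 2: x_pred=2.4269  r=1.7431  x^+=3.3159  v^+=2.4156  a^+=1.4804
step 3: x_pred=7.9260  r=-3.6560  x^+=6.0614  v^+=3.7290  a^+=0.6820
step 4: x_pred=11.7171  r=-13.9271  x^+=4.6143  v^+=2.0397  a^+=-2.3594
step 5: x_pred=5.2179  r=-1.7679  x^+=4.3163  v^+=-1.4768  a^+=-2.7455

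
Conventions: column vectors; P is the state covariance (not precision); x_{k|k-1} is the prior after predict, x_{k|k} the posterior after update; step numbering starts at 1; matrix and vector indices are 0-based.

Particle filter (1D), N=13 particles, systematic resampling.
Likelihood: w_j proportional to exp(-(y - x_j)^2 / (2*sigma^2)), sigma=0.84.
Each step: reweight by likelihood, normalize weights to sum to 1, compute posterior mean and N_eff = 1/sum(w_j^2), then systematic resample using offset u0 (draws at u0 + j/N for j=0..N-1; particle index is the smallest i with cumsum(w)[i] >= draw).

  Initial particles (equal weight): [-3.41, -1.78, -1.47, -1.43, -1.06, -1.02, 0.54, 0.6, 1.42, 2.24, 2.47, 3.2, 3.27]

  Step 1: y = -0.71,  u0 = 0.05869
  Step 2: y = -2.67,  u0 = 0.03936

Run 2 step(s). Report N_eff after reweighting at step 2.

N_eff = 8.7158

step 1: w=[0.0013, 0.1027, 0.1535, 0.1600, 0.2119, 0.2159, 0.0764, 0.0685, 0.0093, 0.0005, 0.0002, 0.0000, 0.0000]  mean=-0.9894  Neff=6.1808  idx=[1, 2, 2, 3, 3, 4, 4, 4, 5, 5, 5, 6, 7]
step 2: w=[0.1981, 0.1252, 0.1252, 0.1168, 0.1168, 0.0553, 0.0553, 0.0553, 0.0505, 0.0505, 0.0505, 0.0002, 0.0002]  mean=-1.3851  Neff=8.7158  idx=[0, 0, 0, 1, 2, 2, 3, 4, 4, 5, 7, 8, 10]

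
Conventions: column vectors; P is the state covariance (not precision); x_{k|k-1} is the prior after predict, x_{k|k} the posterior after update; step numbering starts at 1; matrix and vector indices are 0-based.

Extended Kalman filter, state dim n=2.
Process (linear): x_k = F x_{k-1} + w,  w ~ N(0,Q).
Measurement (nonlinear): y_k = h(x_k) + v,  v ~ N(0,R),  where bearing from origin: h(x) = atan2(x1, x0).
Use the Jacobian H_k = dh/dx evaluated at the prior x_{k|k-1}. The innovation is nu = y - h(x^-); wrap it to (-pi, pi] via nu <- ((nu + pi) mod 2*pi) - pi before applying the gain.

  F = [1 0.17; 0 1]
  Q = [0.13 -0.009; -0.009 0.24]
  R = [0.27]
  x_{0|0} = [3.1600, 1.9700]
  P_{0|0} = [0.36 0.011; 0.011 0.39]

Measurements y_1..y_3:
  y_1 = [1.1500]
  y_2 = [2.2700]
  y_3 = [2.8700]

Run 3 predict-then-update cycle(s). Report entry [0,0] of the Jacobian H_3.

step 1: x^-=[3.4949, 1.9700]  P^-=[0.5050 0.0683; 0.0683 0.6300]  H_jac=[-0.1224 0.2171]  S=[0.3036]  K=[-0.1547; 0.4230]  nu=[0.6367]  x^+=[3.3964, 2.2393]  P^+=[0.4977 0.0882; 0.0882 0.5757]
step 2: x^-=[3.7771, 2.2393]  P^-=[0.6744 0.1770; 0.1770 0.8157]  H_jac=[-0.1161 0.1959]  S=[0.3023]  K=[-0.1443; 0.4605]  nu=[1.7348]  x^+=[3.5267, 3.0382]  P^+=[0.6681 0.1971; 0.1971 0.7516]
step 3: x^-=[4.0432, 3.0382]  P^-=[0.8868 0.3159; 0.3159 0.9916]  H_jac=[-0.1188 0.1581]  S=[0.2954]  K=[-0.1875; 0.4035]  nu=[2.2256]  x^+=[3.6258, 3.9363]  P^+=[0.8764 0.3383; 0.3383 0.9435]

H_jac[0,0] = -0.1188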